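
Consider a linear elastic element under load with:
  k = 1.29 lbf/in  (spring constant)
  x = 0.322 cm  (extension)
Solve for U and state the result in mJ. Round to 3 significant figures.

1.17 mJ

U is given directly by: U = ½kx².
k = 1.29 lbf/in = 225.9 N/m; x = 0.322 cm = 0.003220 m.
U = 0.001171 J
0.001171 J × (1 mJ / 0.001000 J) = 1.171 mJ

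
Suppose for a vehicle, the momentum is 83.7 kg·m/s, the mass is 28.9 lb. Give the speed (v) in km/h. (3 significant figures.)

Solving p = m·v for v: v = p/m.
p = 83.7 kg·m/s; m = 28.9 lb = 13.11 kg.
v = 6.385 m/s
6.385 m/s × (1 km/h / 0.2778 m/s) = 22.99 km/h

23.0 km/h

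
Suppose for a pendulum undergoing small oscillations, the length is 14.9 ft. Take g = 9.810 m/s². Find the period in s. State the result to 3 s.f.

T is given directly by: T = 2π√(L/g).
L = 14.9 ft = 4.542 m; g = 9.810 m/s².
T = 4.275 s

4.28 s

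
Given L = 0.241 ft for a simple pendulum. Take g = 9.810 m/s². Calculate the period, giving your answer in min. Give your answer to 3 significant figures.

T is given directly by: T = 2π√(L/g).
L = 0.241 ft = 0.07346 m; g = 9.810 m/s².
T = 0.5437 s
0.5437 s × (1 min / 60.00 s) = 0.009062 min

0.00906 min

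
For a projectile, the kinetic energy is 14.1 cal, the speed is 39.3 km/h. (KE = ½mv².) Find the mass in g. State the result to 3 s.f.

Rearranging: m = 2·KE/v².
KE = 14.1 cal = 58.99 J; v = 39.3 km/h = 10.92 m/s.
m = 0.9901 kg
0.9901 kg × (1 g / 0.001000 kg) = 990.1 g

990 g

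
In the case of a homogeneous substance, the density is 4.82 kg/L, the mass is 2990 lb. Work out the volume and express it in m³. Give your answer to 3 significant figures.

0.281 m³

Solving ρ = m/V for V: V = m/ρ.
ρ = 4.82 kg/L = 4820 kg/m³; m = 2990 lb = 1356 kg.
V = 0.2814 m³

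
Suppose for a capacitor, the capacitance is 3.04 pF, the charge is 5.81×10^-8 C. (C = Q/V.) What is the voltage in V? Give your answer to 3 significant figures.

Rearranging C = Q/V for V: V = Q/C.
C = 3.04 pF = 3.040×10^-12 F; Q = 5.81×10^-8 C.
V = 19112 V  (the unit combination reduces to kg·m²/(A·s³) = V)

19100 V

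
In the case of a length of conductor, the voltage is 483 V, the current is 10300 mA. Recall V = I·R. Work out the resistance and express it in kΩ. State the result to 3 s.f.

Solving V = I·R for R: R = V/I.
V = 483 V; I = 10300 mA = 10.30 A.
R = 46.89 Ω
46.89 Ω × (1 kΩ / 1000 Ω) = 0.04689 kΩ

0.0469 kΩ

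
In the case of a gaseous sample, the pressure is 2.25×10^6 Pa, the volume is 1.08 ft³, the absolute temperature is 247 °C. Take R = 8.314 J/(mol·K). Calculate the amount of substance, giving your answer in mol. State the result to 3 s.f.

Solving PV = nRT for n: n = PV/(RT).
P = 2.25×10^6 Pa; V = 1.08 ft³ = 0.03058 m³; T = 247 °C = 520.1 K; R = 8.314 J/(mol·K).
n = 15.91 mol

15.9 mol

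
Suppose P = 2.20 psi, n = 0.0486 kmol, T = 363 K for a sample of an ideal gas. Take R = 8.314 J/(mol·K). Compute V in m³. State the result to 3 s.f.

9.67 m³

From the ideal-gas law: V = nRT/P.
P = 2.20 psi = 15168 Pa; n = 0.0486 kmol = 48.60 mol; T = 363 K; R = 8.314 J/(mol·K).
V = 9.670 m³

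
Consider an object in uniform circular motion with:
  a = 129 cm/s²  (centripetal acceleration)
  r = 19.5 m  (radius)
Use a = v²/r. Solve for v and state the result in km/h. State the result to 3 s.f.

18.1 km/h

Rearranging: v = √(a·r).
a = 129 cm/s² = 1.290 m/s²; r = 19.5 m.
v = 5.015 m/s
5.015 m/s × (1 km/h / 0.2778 m/s) = 18.06 km/h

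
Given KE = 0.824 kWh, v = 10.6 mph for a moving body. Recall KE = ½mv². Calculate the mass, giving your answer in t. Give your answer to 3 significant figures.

Solving KE = ½mv² for m: m = 2·KE/v².
KE = 0.824 kWh = 2.966×10^6 J; v = 10.6 mph = 4.739 m/s.
m = 2.642×10^5 kg
2.642×10^5 kg × (1 t / 1000 kg) = 264.2 t

264 t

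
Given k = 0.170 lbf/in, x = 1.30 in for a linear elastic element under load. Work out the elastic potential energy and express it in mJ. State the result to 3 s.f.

16.2 mJ

Directly: U = ½kx².
k = 0.170 lbf/in = 29.77 N/m; x = 1.30 in = 0.03302 m.
U = 0.01623 J
0.01623 J × (1 mJ / 0.001000 J) = 16.23 mJ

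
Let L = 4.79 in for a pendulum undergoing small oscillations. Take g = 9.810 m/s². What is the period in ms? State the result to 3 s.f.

T is given directly by: T = 2π√(L/g).
L = 4.79 in = 0.1217 m; g = 9.810 m/s².
T = 0.6997 s
0.6997 s × (1 ms / 0.001000 s) = 699.7 ms

700 ms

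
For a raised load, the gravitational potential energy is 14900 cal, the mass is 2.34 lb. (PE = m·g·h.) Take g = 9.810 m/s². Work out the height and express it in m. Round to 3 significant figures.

5990 m

Rearranging: h = PE/(m·g).
PE = 14900 cal = 62342 J; m = 2.34 lb = 1.061 kg; g = 9.810 m/s².
h = 5987 m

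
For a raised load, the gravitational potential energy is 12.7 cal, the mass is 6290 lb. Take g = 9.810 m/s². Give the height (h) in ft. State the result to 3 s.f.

Rearranging PE = m·g·h for h: h = PE/(m·g).
PE = 12.7 cal = 53.14 J; m = 6290 lb = 2853 kg; g = 9.810 m/s².
h = 0.001898 m
0.001898 m × (1 ft / 0.3048 m) = 0.006229 ft

0.00623 ft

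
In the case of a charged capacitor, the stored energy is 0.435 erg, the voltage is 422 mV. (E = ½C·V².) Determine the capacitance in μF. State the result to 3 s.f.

Solving E = ½C·V² for C: C = 2E/V².
E = 0.435 erg = 4.350×10^-8 J; V = 422 mV = 0.4220 V.
C = 4.885×10^-7 F
4.885×10^-7 F × (1 μF / 1.000×10^-6 F) = 0.4885 μF

0.489 μF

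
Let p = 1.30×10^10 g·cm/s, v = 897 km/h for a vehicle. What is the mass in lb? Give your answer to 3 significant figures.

Solving p = m·v for m: m = p/v.
p = 1.30×10^10 g·cm/s = 1.300×10^5 kg·m/s; v = 897 km/h = 249.2 m/s.
m = 521.7 kg
521.7 kg × (1 lb / 0.4536 kg) = 1150 lb

1150 lb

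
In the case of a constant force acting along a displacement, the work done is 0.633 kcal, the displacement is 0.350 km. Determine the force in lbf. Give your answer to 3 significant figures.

1.70 lbf

Solving W = F·d for F: F = W/d.
W = 0.633 kcal = 2648 J; d = 0.350 km = 350.0 m.
F = 7.567 N
7.567 N × (1 lbf / 4.448 N) = 1.701 lbf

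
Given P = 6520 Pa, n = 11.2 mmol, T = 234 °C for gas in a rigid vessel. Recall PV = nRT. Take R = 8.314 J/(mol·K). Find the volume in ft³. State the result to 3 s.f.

0.256 ft³

From the ideal-gas law: V = nRT/P.
P = 6520 Pa; n = 11.2 mmol = 0.01120 mol; T = 234 °C = 507.1 K; R = 8.314 J/(mol·K).
V = 0.007243 m³
0.007243 m³ × (1 ft³ / 0.02832 m³) = 0.2558 ft³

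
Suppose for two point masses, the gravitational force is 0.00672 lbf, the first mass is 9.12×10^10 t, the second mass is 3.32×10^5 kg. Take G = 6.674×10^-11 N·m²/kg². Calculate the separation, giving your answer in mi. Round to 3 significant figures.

162 mi

Rearranging: r = √(G·m₁m₂/F).
F = 0.00672 lbf = 0.02989 N; m₁ = 9.12×10^10 t = 9.120×10^13 kg; m₂ = 3.32×10^5 kg; G = 6.674×10^-11 N·m²/kg².
r = 2.600×10^5 m
2.600×10^5 m × (1 mi / 1609 m) = 161.6 mi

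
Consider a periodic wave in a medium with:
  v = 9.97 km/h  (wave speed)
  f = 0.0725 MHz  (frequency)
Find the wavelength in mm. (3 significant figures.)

Solving v = f·λ for λ: λ = v/f.
v = 9.97 km/h = 2.769 m/s; f = 0.0725 MHz = 72500 Hz.
λ = 3.820×10^-5 m
3.820×10^-5 m × (1 mm / 0.001000 m) = 0.03820 mm

0.0382 mm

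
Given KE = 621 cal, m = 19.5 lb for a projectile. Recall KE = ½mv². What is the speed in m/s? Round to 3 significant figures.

Rearranging KE = ½mv² for v: v = √(2·KE/m).
KE = 621 cal = 2598 J; m = 19.5 lb = 8.845 kg.
v = 24.24 m/s

24.2 m/s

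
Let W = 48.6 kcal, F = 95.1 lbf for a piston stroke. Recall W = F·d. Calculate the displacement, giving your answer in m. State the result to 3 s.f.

481 m

Rearranging: d = W/F.
W = 48.6 kcal = 2.033×10^5 J; F = 95.1 lbf = 423.0 N.
d = 480.7 m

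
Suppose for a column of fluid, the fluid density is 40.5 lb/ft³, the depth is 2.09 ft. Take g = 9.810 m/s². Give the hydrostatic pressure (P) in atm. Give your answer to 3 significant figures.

0.0400 atm

P is given directly by: P = ρgh.
ρ = 40.5 lb/ft³ = 648.7 kg/m³; h = 2.09 ft = 0.6370 m; g = 9.810 m/s².
P = 4054 Pa
4054 Pa × (1 atm / 1.013×10^5 Pa) = 0.04001 atm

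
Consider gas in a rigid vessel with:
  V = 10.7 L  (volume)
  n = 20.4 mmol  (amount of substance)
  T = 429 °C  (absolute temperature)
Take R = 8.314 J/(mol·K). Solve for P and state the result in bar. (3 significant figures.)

0.111 bar

P is given directly by: P = nRT/V.
V = 10.7 L = 0.01070 m³; n = 20.4 mmol = 0.02040 mol; T = 429 °C = 702.1 K; R = 8.314 J/(mol·K).
P = 11130 Pa
11130 Pa × (1 bar / 1.000×10^5 Pa) = 0.1113 bar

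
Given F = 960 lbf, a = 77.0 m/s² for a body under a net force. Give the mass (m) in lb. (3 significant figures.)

122 lb

From Newton's second law: m = F/a.
F = 960 lbf = 4270 N; a = 77.0 m/s².
m = 55.46 kg
55.46 kg × (1 lb / 0.4536 kg) = 122.3 lb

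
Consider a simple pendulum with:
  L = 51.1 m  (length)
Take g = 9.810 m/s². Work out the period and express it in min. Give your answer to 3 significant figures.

0.239 min

Directly: T = 2π√(L/g).
L = 51.1 m; g = 9.810 m/s².
T = 14.34 s
14.34 s × (1 min / 60.00 s) = 0.2390 min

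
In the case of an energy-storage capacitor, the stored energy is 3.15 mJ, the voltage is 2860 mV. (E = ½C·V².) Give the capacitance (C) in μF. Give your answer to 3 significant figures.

770 μF

Solving E = ½C·V² for C: C = 2E/V².
E = 3.15 mJ = 0.003150 J; V = 2860 mV = 2.860 V.
C = 7.702×10^-4 F
7.702×10^-4 F × (1 μF / 1.000×10^-6 F) = 770.2 μF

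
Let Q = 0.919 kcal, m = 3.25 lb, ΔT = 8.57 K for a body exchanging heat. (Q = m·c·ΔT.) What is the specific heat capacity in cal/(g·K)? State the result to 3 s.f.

0.0727 cal/(g·K)

Solving Q = m·c·ΔT for c: c = Q/(m·ΔT).
Q = 0.919 kcal = 3845 J; m = 3.25 lb = 1.474 kg; ΔT = 8.57 K.
c = 304.4 J/(kg·K)
304.4 J/(kg·K) × (1 cal/(g·K) / 4184 J/(kg·K)) = 0.07274 cal/(g·K)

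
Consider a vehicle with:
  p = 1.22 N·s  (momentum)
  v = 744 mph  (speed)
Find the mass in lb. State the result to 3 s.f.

0.00809 lb

Solving p = m·v for m: m = p/v.
p = 1.22 N·s = 1.220 kg·m/s; v = 744 mph = 332.6 m/s.
m = 0.003668 kg
0.003668 kg × (1 lb / 0.4536 kg) = 0.008087 lb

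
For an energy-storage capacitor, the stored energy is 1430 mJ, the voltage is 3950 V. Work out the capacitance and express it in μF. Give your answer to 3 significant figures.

Solving E = ½C·V² for C: C = 2E/V².
E = 1430 mJ = 1.430 J; V = 3950 V.
C = 1.833×10^-7 F
1.833×10^-7 F × (1 μF / 1.000×10^-6 F) = 0.1833 μF

0.183 μF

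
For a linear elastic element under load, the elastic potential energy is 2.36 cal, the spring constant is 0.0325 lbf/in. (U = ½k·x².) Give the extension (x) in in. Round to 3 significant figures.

Rearranging: x = √(2U/k).
U = 2.36 cal = 9.874 J; k = 0.0325 lbf/in = 5.692 N/m.
x = 1.863 m
1.863 m × (1 in / 0.02540 m) = 73.34 in

73.3 in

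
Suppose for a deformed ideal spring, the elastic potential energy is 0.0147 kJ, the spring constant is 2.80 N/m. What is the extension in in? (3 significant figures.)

128 in

Rearranging U = ½k·x² for x: x = √(2U/k).
U = 0.0147 kJ = 14.70 J; k = 2.80 N/m.
x = 3.240 m
3.240 m × (1 in / 0.02540 m) = 127.6 in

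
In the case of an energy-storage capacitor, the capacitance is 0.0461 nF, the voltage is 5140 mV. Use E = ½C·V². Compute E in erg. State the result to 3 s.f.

Directly: E = ½CV².
C = 0.0461 nF = 4.610×10^-11 F; V = 5140 mV = 5.140 V.
E = 6.090×10^-10 J  (the unit combination reduces to kg·m²/s² = J)
6.090×10^-10 J × (1 erg / 1.000×10^-7 J) = 0.006090 erg

0.00609 erg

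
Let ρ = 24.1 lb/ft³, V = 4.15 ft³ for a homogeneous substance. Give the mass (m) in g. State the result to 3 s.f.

Rearranging: m = ρV.
ρ = 24.1 lb/ft³ = 386.0 kg/m³; V = 4.15 ft³ = 0.1175 m³.
m = 45.37 kg
45.37 kg × (1 g / 0.001000 kg) = 45366 g

45400 g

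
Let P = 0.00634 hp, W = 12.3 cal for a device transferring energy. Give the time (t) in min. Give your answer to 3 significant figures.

0.181 min

Rearranging: t = W/P.
P = 0.00634 hp = 4.728 W; W = 12.3 cal = 51.46 J.
t = 10.89 s
10.89 s × (1 min / 60.00 s) = 0.1814 min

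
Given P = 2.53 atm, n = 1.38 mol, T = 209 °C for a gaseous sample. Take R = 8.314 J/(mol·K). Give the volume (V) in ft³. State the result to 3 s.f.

0.762 ft³

From the ideal-gas law: V = nRT/P.
P = 2.53 atm = 2.564×10^5 Pa; n = 1.38 mol; T = 209 °C = 482.1 K; R = 8.314 J/(mol·K).
V = 0.02158 m³
0.02158 m³ × (1 ft³ / 0.02832 m³) = 0.7621 ft³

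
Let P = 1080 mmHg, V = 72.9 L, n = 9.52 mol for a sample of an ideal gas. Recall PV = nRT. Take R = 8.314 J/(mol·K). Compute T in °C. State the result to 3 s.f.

Solving PV = nRT for T: T = PV/(nR).
P = 1080 mmHg = 1.440×10^5 Pa; V = 72.9 L = 0.07290 m³; n = 9.52 mol; R = 8.314 J/(mol·K).
T = 132.6 K
132.6 K − 273.15 = -140.5 °C

-141 °C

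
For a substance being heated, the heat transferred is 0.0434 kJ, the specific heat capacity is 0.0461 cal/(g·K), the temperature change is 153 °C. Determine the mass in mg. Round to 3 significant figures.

Rearranging Q = m·c·ΔT for m: m = Q/(c·ΔT).
Q = 0.0434 kJ = 43.40 J; c = 0.0461 cal/(g·K) = 192.9 J/(kg·K); ΔT = 153 °C = 153.0 K.
m = 0.001471 kg
0.001471 kg × (1 mg / 1.000×10^-6 kg) = 1471 mg

1470 mg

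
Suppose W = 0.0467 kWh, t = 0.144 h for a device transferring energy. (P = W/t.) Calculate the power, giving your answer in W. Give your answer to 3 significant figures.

P is given directly by: P = W/t.
W = 0.0467 kWh = 1.681×10^5 J; t = 0.144 h = 518.4 s.
P = 324.3 W

324 W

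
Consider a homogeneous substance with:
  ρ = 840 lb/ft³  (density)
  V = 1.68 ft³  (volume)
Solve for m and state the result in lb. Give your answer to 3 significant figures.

Rearranging ρ = m/V for m: m = ρV.
ρ = 840 lb/ft³ = 13456 kg/m³; V = 1.68 ft³ = 0.04757 m³.
m = 640.1 kg
640.1 kg × (1 lb / 0.4536 kg) = 1411 lb

1410 lb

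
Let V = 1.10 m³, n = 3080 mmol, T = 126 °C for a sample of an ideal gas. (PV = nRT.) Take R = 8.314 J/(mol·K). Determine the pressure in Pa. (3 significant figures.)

9290 Pa

Directly: P = nRT/V.
V = 1.10 m³; n = 3080 mmol = 3.080 mol; T = 126 °C = 399.1 K; R = 8.314 J/(mol·K).
P = 9292 Pa  (the unit combination reduces to kg/(m·s²) = Pa)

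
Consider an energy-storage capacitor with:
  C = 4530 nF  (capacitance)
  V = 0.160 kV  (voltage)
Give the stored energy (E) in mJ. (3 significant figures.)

58.0 mJ

Directly: E = ½CV².
C = 4530 nF = 4.530×10^-6 F; V = 0.160 kV = 160.0 V.
E = 0.05798 J
0.05798 J × (1 mJ / 0.001000 J) = 57.98 mJ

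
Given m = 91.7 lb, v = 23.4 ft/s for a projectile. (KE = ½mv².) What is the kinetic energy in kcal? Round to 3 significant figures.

KE is given directly by: KE = ½mv².
m = 91.7 lb = 41.59 kg; v = 23.4 ft/s = 7.132 m/s.
KE = 1058 J  (the unit combination reduces to kg·m²/s² = J)
1058 J × (1 kcal / 4184 J) = 0.2529 kcal

0.253 kcal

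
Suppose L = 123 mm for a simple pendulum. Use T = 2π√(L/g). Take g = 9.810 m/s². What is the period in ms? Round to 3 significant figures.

Directly: T = 2π√(L/g).
L = 123 mm = 0.1230 m; g = 9.810 m/s².
T = 0.7036 s
0.7036 s × (1 ms / 0.001000 s) = 703.6 ms

704 ms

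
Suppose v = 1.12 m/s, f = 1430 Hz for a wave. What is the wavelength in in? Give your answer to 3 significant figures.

Rearranging: λ = v/f.
v = 1.12 m/s; f = 1430 Hz.
λ = 7.832×10^-4 m
7.832×10^-4 m × (1 in / 0.02540 m) = 0.03084 in

0.0308 in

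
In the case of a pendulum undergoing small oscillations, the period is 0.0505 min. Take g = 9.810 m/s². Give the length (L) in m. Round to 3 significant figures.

Rearranging T = 2π√(L/g) for L: L = g·(T/2π)².
T = 0.0505 min = 3.030 s; g = 9.810 m/s².
L = 2.281 m

2.28 m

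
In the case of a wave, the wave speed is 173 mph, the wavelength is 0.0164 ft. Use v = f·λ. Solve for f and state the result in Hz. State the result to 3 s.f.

Rearranging: f = v/λ.
v = 173 mph = 77.34 m/s; λ = 0.0164 ft = 0.004999 m.
f = 15472 Hz

15500 Hz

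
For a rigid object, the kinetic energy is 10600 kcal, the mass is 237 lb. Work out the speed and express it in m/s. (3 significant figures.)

908 m/s

Solving KE = ½mv² for v: v = √(2·KE/m).
KE = 10600 kcal = 4.435×10^7 J; m = 237 lb = 107.5 kg.
v = 908.4 m/s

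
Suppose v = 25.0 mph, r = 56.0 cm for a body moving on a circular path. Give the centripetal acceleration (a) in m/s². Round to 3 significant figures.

223 m/s²

Directly: a = v²/r.
v = 25.0 mph = 11.18 m/s; r = 56.0 cm = 0.5600 m.
a = 223.0 m/s²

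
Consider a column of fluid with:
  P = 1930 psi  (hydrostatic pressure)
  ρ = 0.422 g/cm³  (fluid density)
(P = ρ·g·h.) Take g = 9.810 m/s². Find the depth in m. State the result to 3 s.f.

Solving P = ρ·g·h for h: h = P/(ρ·g).
P = 1930 psi = 1.331×10^7 Pa; ρ = 0.422 g/cm³ = 422.0 kg/m³; g = 9.810 m/s².
h = 3214 m

3210 m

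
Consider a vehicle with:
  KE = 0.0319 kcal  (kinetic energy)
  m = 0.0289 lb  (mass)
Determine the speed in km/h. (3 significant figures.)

514 km/h

Rearranging: v = √(2·KE/m).
KE = 0.0319 kcal = 133.5 J; m = 0.0289 lb = 0.01311 kg.
v = 142.7 m/s
142.7 m/s × (1 km/h / 0.2778 m/s) = 513.7 km/h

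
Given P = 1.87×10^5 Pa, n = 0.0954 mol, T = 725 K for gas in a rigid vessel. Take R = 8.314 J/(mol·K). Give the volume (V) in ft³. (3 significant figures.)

From the ideal-gas law: V = nRT/P.
P = 1.87×10^5 Pa; n = 0.0954 mol; T = 725 K; R = 8.314 J/(mol·K).
V = 0.003075 m³
0.003075 m³ × (1 ft³ / 0.02832 m³) = 0.1086 ft³

0.109 ft³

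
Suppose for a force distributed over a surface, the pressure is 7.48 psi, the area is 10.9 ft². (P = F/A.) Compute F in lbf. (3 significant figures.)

11700 lbf

Rearranging: F = P·A.
P = 7.48 psi = 51573 Pa; A = 10.9 ft² = 1.013 m².
F = 52225 N
52225 N × (1 lbf / 4.448 N) = 11741 lbf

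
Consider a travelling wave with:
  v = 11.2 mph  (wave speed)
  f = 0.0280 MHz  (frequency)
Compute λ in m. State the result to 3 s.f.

Rearranging v = f·λ for λ: λ = v/f.
v = 11.2 mph = 5.007 m/s; f = 0.0280 MHz = 28000 Hz.
λ = 1.788×10^-4 m

1.79×10^-4 m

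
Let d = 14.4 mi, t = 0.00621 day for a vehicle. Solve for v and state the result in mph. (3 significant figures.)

v is given directly by: v = d/t.
d = 14.4 mi = 23175 m; t = 0.00621 day = 536.5 s.
v = 43.19 m/s
43.19 m/s × (1 mph / 0.4470 m/s) = 96.62 mph

96.6 mph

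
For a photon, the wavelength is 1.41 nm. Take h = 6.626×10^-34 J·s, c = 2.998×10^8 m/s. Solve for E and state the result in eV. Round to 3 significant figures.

879 eV

Directly: E = hc/λ.
λ = 1.41 nm = 1.410×10^-9 m; h = 6.626×10^-34 J·s; c = 2.998×10^8 m/s.
E = 1.409×10^-16 J
1.409×10^-16 J × (1 eV / 1.602×10^-19 J) = 879.3 eV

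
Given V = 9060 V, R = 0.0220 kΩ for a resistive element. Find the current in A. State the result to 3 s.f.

412 A

Rearranging: I = V/R.
V = 9060 V; R = 0.0220 kΩ = 22.00 Ω.
I = 411.8 A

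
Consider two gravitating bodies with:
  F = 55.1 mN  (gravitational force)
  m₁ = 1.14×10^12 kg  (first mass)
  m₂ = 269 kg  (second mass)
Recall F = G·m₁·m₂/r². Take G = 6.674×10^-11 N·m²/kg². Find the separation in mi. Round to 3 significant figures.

Solving F = G·m₁·m₂/r² for r: r = √(G·m₁m₂/F).
F = 55.1 mN = 0.05510 N; m₁ = 1.14×10^12 kg; m₂ = 269 kg; G = 6.674×10^-11 N·m²/kg².
r = 609.5 m
609.5 m × (1 mi / 1609 m) = 0.3787 mi

0.379 mi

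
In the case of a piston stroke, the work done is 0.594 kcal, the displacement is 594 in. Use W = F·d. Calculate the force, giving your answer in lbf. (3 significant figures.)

Solving W = F·d for F: F = W/d.
W = 0.594 kcal = 2485 J; d = 594 in = 15.09 m.
F = 164.7 N
164.7 N × (1 lbf / 4.448 N) = 37.03 lbf

37.0 lbf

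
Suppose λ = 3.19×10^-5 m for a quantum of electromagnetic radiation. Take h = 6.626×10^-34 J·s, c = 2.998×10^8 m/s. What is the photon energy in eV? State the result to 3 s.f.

0.0389 eV

Directly: E = hc/λ.
λ = 3.19×10^-5 m; h = 6.626×10^-34 J·s; c = 2.998×10^8 m/s.
E = 6.227×10^-21 J
6.227×10^-21 J × (1 eV / 1.602×10^-19 J) = 0.03887 eV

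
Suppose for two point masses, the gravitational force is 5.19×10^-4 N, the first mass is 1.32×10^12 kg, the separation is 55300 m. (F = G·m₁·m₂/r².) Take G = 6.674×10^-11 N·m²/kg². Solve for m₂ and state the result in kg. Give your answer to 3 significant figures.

18000 kg

Rearranging F = G·m₁·m₂/r² for m₂: m₂ = F·r²/(G·m₁).
F = 5.19×10^-4 N; m₁ = 1.32×10^12 kg; r = 55300 m; G = 6.674×10^-11 N·m²/kg².
m₂ = 18016 kg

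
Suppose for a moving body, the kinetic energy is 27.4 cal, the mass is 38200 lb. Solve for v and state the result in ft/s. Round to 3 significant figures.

Solving KE = ½mv² for v: v = √(2·KE/m).
KE = 27.4 cal = 114.6 J; m = 38200 lb = 17327 kg.
v = 0.1150 m/s
0.1150 m/s × (1 ft/s / 0.3048 m/s) = 0.3774 ft/s

0.377 ft/s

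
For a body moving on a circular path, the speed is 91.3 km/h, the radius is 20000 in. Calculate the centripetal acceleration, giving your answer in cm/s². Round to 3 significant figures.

127 cm/s²

Directly: a = v²/r.
v = 91.3 km/h = 25.36 m/s; r = 20000 in = 508.0 m.
a = 1.266 m/s²
1.266 m/s² × (1 cm/s² / 0.01000 m/s²) = 126.6 cm/s²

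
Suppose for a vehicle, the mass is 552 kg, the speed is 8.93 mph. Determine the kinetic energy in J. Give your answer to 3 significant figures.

4400 J

Directly: KE = ½mv².
m = 552 kg; v = 8.93 mph = 3.992 m/s.
KE = 4399 J  (the unit combination reduces to kg·m²/s² = J)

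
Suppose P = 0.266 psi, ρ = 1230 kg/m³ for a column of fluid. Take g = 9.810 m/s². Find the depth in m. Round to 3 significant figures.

Rearranging: h = P/(ρ·g).
P = 0.266 psi = 1834 Pa; ρ = 1230 kg/m³; g = 9.810 m/s².
h = 0.1520 m

0.152 m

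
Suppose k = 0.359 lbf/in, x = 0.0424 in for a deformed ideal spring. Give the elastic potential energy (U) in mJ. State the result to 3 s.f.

0.0365 mJ

U is given directly by: U = ½kx².
k = 0.359 lbf/in = 62.87 N/m; x = 0.0424 in = 0.001077 m.
U = 3.646×10^-5 J  (the unit combination reduces to kg·m²/s² = J)
3.646×10^-5 J × (1 mJ / 0.001000 J) = 0.03646 mJ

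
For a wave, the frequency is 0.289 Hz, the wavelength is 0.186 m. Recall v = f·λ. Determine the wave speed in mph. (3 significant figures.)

0.120 mph

Directly: v = fλ.
f = 0.289 Hz; λ = 0.186 m.
v = 0.05375 m/s
0.05375 m/s × (1 mph / 0.4470 m/s) = 0.1202 mph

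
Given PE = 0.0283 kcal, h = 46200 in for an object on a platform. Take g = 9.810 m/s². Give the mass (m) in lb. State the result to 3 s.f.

Solving PE = m·g·h for m: m = PE/(g·h).
PE = 0.0283 kcal = 118.4 J; h = 46200 in = 1173 m; g = 9.810 m/s².
m = 0.01029 kg
0.01029 kg × (1 lb / 0.4536 kg) = 0.02268 lb

0.0227 lb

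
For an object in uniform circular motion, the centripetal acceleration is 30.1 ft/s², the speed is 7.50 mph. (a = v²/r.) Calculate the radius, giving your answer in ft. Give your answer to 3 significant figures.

Rearranging: r = v²/a.
a = 30.1 ft/s² = 9.174 m/s²; v = 7.50 mph = 3.353 m/s.
r = 1.225 m
1.225 m × (1 ft / 0.3048 m) = 4.020 ft

4.02 ft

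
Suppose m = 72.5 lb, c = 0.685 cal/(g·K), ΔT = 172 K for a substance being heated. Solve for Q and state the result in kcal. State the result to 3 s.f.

3870 kcal

Q is given directly by: Q = mcΔT.
m = 72.5 lb = 32.89 kg; c = 0.685 cal/(g·K) = 2866 J/(kg·K); ΔT = 172 K.
Q = 1.621×10^7 J
1.621×10^7 J × (1 kcal / 4184 J) = 3875 kcal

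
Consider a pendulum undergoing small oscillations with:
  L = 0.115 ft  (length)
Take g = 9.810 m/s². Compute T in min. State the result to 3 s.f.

0.00626 min

T is given directly by: T = 2π√(L/g).
L = 0.115 ft = 0.03505 m; g = 9.810 m/s².
T = 0.3756 s
0.3756 s × (1 min / 60.00 s) = 0.006260 min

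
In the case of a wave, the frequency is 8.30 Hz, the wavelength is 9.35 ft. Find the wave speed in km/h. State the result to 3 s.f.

v is given directly by: v = fλ.
f = 8.30 Hz; λ = 9.35 ft = 2.850 m.
v = 23.65 m/s
23.65 m/s × (1 km/h / 0.2778 m/s) = 85.15 km/h

85.2 km/h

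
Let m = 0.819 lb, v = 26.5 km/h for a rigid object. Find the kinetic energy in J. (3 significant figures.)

Directly: KE = ½mv².
m = 0.819 lb = 0.3715 kg; v = 26.5 km/h = 7.361 m/s.
KE = 10.06 J

10.1 J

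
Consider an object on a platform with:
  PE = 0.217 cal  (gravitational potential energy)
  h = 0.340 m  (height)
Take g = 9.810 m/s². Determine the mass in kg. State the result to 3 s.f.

Rearranging: m = PE/(g·h).
PE = 0.217 cal = 0.9079 J; h = 0.340 m; g = 9.810 m/s².
m = 0.2722 kg

0.272 kg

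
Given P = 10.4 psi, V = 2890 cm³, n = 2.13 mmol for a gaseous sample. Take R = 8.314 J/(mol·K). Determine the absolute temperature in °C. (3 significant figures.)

Rearranging PV = nRT for T: T = PV/(nR).
P = 10.4 psi = 71705 Pa; V = 2890 cm³ = 0.002890 m³; n = 2.13 mmol = 0.002130 mol; R = 8.314 J/(mol·K).
T = 11702 K
11702 K − 273.15 = 11429 °C

11400 °C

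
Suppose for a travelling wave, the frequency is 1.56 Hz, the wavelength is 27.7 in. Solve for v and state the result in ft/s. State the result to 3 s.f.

3.60 ft/s

v is given directly by: v = fλ.
f = 1.56 Hz; λ = 27.7 in = 0.7036 m.
v = 1.098 m/s
1.098 m/s × (1 ft/s / 0.3048 m/s) = 3.601 ft/s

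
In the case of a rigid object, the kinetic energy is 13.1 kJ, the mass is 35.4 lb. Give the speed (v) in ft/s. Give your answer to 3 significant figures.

133 ft/s

Rearranging: v = √(2·KE/m).
KE = 13.1 kJ = 13100 J; m = 35.4 lb = 16.06 kg.
v = 40.39 m/s
40.39 m/s × (1 ft/s / 0.3048 m/s) = 132.5 ft/s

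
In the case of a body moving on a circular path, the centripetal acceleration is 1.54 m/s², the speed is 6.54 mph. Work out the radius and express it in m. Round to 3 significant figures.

5.55 m

Rearranging a = v²/r for r: r = v²/a.
a = 1.54 m/s²; v = 6.54 mph = 2.924 m/s.
r = 5.550 m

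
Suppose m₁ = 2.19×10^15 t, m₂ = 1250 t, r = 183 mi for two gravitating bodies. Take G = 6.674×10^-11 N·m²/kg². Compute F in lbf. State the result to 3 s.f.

F is given directly by: F = Gm₁m₂/r².
m₁ = 2.19×10^15 t = 2.190×10^18 kg; m₂ = 1250 t = 1.250×10^6 kg; r = 183 mi = 2.945×10^5 m; G = 6.674×10^-11 N·m²/kg².
F = 2106 N
2106 N × (1 lbf / 4.448 N) = 473.5 lbf

474 lbf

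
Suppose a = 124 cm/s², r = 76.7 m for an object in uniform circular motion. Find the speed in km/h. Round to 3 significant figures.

Solving a = v²/r for v: v = √(a·r).
a = 124 cm/s² = 1.240 m/s²; r = 76.7 m.
v = 9.752 m/s
9.752 m/s × (1 km/h / 0.2778 m/s) = 35.11 km/h

35.1 km/h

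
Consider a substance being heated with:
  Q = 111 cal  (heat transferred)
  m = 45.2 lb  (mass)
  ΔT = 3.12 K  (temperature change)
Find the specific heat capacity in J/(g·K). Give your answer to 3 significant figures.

0.00726 J/(g·K)

Rearranging Q = m·c·ΔT for c: c = Q/(m·ΔT).
Q = 111 cal = 464.4 J; m = 45.2 lb = 20.50 kg; ΔT = 3.12 K.
c = 7.260 J/(kg·K)
7.260 J/(kg·K) × (1 J/(g·K) / 1000 J/(kg·K)) = 0.007260 J/(g·K)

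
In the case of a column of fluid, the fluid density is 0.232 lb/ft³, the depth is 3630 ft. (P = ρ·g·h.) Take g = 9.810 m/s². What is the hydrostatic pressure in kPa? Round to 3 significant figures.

Directly: P = ρgh.
ρ = 0.232 lb/ft³ = 3.716 kg/m³; h = 3630 ft = 1106 m; g = 9.810 m/s².
P = 40337 Pa
40337 Pa × (1 kPa / 1000 Pa) = 40.34 kPa

40.3 kPa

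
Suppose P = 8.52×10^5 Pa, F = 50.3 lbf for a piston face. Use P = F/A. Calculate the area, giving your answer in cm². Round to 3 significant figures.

2.63 cm²

Rearranging: A = F/P.
P = 8.52×10^5 Pa; F = 50.3 lbf = 223.7 N.
A = 2.626×10^-4 m²
2.626×10^-4 m² × (1 cm² / 1.000×10^-4 m²) = 2.626 cm²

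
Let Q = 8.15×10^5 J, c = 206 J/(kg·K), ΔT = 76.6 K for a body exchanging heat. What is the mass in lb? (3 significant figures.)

Rearranging: m = Q/(c·ΔT).
Q = 8.15×10^5 J; c = 206 J/(kg·K); ΔT = 76.6 K.
m = 51.65 kg
51.65 kg × (1 lb / 0.4536 kg) = 113.9 lb

114 lb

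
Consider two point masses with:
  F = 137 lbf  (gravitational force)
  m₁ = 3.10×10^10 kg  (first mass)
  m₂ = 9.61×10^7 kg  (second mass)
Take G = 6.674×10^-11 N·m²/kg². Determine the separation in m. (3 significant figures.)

571 m

Rearranging: r = √(G·m₁m₂/F).
F = 137 lbf = 609.4 N; m₁ = 3.10×10^10 kg; m₂ = 9.61×10^7 kg; G = 6.674×10^-11 N·m²/kg².
r = 571.2 m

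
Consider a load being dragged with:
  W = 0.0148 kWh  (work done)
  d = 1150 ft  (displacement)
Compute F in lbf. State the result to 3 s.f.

Rearranging: F = W/d.
W = 0.0148 kWh = 53280 J; d = 1150 ft = 350.5 m.
F = 152.0 N
152.0 N × (1 lbf / 4.448 N) = 34.17 lbf

34.2 lbf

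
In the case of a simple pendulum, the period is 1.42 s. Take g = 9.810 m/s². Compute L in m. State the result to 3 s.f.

0.501 m

Solving T = 2π√(L/g) for L: L = g·(T/2π)².
T = 1.42 s; g = 9.810 m/s².
L = 0.5011 m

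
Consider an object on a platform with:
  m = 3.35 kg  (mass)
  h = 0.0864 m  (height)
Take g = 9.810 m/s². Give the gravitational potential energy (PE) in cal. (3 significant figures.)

PE is given directly by: PE = mgh.
m = 3.35 kg; h = 0.0864 m; g = 9.810 m/s².
PE = 2.839 J
2.839 J × (1 cal / 4.184 J) = 0.6786 cal

0.679 cal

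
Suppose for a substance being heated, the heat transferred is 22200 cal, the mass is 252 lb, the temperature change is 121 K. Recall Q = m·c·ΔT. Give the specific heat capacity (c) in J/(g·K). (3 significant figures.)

Solving Q = m·c·ΔT for c: c = Q/(m·ΔT).
Q = 22200 cal = 92885 J; m = 252 lb = 114.3 kg; ΔT = 121 K.
c = 6.716 J/(kg·K)
6.716 J/(kg·K) × (1 J/(g·K) / 1000 J/(kg·K)) = 0.006716 J/(g·K)

0.00672 J/(g·K)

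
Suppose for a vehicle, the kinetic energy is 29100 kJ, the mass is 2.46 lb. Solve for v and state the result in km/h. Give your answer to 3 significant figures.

Rearranging KE = ½mv² for v: v = √(2·KE/m).
KE = 29100 kJ = 2.910×10^7 J; m = 2.46 lb = 1.116 kg.
v = 7222 m/s
7222 m/s × (1 km/h / 0.2778 m/s) = 25999 km/h

26000 km/h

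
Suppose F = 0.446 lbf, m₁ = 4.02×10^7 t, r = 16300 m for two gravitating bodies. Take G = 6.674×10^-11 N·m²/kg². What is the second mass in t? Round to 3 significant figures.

Rearranging F = G·m₁·m₂/r² for m₂: m₂ = F·r²/(G·m₁).
F = 0.446 lbf = 1.984 N; m₁ = 4.02×10^7 t = 4.020×10^10 kg; r = 16300 m; G = 6.674×10^-11 N·m²/kg².
m₂ = 1.965×10^8 kg
1.965×10^8 kg × (1 t / 1000 kg) = 1.965×10^5 t

1.96×10^5 t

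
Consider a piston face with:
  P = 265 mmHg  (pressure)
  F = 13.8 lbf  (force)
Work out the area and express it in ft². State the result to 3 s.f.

0.0187 ft²

Solving P = F/A for A: A = F/P.
P = 265 mmHg = 35330 Pa; F = 13.8 lbf = 61.39 N.
A = 0.001737 m²
0.001737 m² × (1 ft² / 0.09290 m²) = 0.01870 ft²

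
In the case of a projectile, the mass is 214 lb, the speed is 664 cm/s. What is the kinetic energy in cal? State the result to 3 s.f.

511 cal

KE is given directly by: KE = ½mv².
m = 214 lb = 97.07 kg; v = 664 cm/s = 6.640 m/s.
KE = 2140 J
2140 J × (1 cal / 4.184 J) = 511.4 cal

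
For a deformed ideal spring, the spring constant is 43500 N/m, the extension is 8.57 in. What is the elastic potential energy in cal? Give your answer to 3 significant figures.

Directly: U = ½kx².
k = 43500 N/m; x = 8.57 in = 0.2177 m.
U = 1031 J
1031 J × (1 cal / 4.184 J) = 246.3 cal

246 cal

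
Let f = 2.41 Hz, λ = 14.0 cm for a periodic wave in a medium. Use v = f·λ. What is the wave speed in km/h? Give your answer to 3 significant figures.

v is given directly by: v = fλ.
f = 2.41 Hz; λ = 14.0 cm = 0.1400 m.
v = 0.3374 m/s
0.3374 m/s × (1 km/h / 0.2778 m/s) = 1.215 km/h

1.21 km/h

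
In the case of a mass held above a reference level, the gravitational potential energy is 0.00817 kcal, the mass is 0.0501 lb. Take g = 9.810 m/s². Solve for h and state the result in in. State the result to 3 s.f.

Solving PE = m·g·h for h: h = PE/(m·g).
PE = 0.00817 kcal = 34.18 J; m = 0.0501 lb = 0.02272 kg; g = 9.810 m/s².
h = 153.3 m
153.3 m × (1 in / 0.02540 m) = 6037 in

6040 in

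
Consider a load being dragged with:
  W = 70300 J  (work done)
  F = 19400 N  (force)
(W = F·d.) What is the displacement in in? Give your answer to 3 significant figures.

Solving W = F·d for d: d = W/F.
W = 70300 J; F = 19400 N.
d = 3.624 m
3.624 m × (1 in / 0.02540 m) = 142.7 in

143 in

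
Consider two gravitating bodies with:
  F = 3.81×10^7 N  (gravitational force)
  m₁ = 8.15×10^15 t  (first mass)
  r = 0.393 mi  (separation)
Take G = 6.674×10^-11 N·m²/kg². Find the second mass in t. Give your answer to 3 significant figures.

From Newton's law of gravitation: m₂ = F·r²/(G·m₁).
F = 3.81×10^7 N; m₁ = 8.15×10^15 t = 8.150×10^18 kg; r = 0.393 mi = 632.5 m; G = 6.674×10^-11 N·m²/kg².
m₂ = 28020 kg
28020 kg × (1 t / 1000 kg) = 28.02 t

28.0 t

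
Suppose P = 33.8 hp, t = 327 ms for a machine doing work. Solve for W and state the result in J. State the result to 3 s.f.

Solving P = W/t for W: W = P·t.
P = 33.8 hp = 25205 W; t = 327 ms = 0.3270 s.
W = 8242 J

8240 J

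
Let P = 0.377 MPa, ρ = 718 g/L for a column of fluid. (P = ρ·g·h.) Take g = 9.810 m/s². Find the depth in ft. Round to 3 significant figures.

176 ft

Solving P = ρ·g·h for h: h = P/(ρ·g).
P = 0.377 MPa = 3.770×10^5 Pa; ρ = 718 g/L = 718.0 kg/m³; g = 9.810 m/s².
h = 53.52 m
53.52 m × (1 ft / 0.3048 m) = 175.6 ft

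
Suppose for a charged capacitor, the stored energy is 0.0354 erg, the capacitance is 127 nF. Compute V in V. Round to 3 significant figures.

0.236 V

Rearranging: V = √(2E/C).
E = 0.0354 erg = 3.540×10^-9 J; C = 127 nF = 1.270×10^-7 F.
V = 0.2361 V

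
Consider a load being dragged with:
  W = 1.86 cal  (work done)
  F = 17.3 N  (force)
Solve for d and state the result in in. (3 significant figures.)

17.7 in

Rearranging W = F·d for d: d = W/F.
W = 1.86 cal = 7.782 J; F = 17.3 N.
d = 0.4498 m
0.4498 m × (1 in / 0.02540 m) = 17.71 in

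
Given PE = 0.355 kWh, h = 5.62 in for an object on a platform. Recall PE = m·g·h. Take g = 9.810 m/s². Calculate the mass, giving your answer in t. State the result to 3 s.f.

Rearranging PE = m·g·h for m: m = PE/(g·h).
PE = 0.355 kWh = 1.278×10^6 J; h = 5.62 in = 0.1427 m; g = 9.810 m/s².
m = 9.126×10^5 kg
9.126×10^5 kg × (1 t / 1000 kg) = 912.6 t

913 t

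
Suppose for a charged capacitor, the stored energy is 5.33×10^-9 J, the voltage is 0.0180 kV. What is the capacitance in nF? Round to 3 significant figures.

0.0329 nF

Solving E = ½C·V² for C: C = 2E/V².
E = 5.33×10^-9 J; V = 0.0180 kV = 18.00 V.
C = 3.290×10^-11 F
3.290×10^-11 F × (1 nF / 1.000×10^-9 F) = 0.03290 nF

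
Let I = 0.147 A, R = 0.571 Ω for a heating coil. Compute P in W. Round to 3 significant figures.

P is given directly by: P = I²R.
I = 0.147 A; R = 0.571 Ω.
P = 0.01234 W

0.0123 W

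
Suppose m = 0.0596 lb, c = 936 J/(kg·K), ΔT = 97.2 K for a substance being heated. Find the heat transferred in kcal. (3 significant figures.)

Directly: Q = mcΔT.
m = 0.0596 lb = 0.02703 kg; c = 936 J/(kg·K); ΔT = 97.2 K.
Q = 2460 J
2460 J × (1 kcal / 4184 J) = 0.5878 kcal

0.588 kcal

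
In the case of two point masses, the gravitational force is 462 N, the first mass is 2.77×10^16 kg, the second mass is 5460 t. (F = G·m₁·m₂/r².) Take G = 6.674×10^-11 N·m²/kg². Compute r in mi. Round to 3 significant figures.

91.8 mi

From Newton's law of gravitation: r = √(G·m₁m₂/F).
F = 462 N; m₁ = 2.77×10^16 kg; m₂ = 5460 t = 5.460×10^6 kg; G = 6.674×10^-11 N·m²/kg².
r = 1.478×10^5 m
1.478×10^5 m × (1 mi / 1609 m) = 91.85 mi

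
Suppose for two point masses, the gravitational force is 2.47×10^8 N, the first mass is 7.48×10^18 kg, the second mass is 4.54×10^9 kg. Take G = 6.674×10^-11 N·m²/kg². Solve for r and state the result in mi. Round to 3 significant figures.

Rearranging F = G·m₁·m₂/r² for r: r = √(G·m₁m₂/F).
F = 2.47×10^8 N; m₁ = 7.48×10^18 kg; m₂ = 4.54×10^9 kg; G = 6.674×10^-11 N·m²/kg².
r = 95791 m
95791 m × (1 mi / 1609 m) = 59.52 mi

59.5 mi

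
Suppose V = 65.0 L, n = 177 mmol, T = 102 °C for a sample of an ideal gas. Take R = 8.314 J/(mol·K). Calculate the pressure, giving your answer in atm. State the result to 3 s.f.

0.0838 atm

From the ideal-gas law: P = nRT/V.
V = 65.0 L = 0.06500 m³; n = 177 mmol = 0.1770 mol; T = 102 °C = 375.1 K; R = 8.314 J/(mol·K).
P = 8493 Pa  (the unit combination reduces to kg/(m·s²) = Pa)
8493 Pa × (1 atm / 1.013×10^5 Pa) = 0.08382 atm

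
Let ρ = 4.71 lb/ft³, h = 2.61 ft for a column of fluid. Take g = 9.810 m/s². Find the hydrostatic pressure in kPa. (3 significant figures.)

Directly: P = ρgh.
ρ = 4.71 lb/ft³ = 75.45 kg/m³; h = 2.61 ft = 0.7955 m; g = 9.810 m/s².
P = 588.8 Pa
588.8 Pa × (1 kPa / 1000 Pa) = 0.5888 kPa

0.589 kPa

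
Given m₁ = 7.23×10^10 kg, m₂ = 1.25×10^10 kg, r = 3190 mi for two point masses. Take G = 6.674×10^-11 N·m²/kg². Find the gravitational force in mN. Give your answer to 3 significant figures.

2.29 mN

From Newton's law of gravitation: F = Gm₁m₂/r².
m₁ = 7.23×10^10 kg; m₂ = 1.25×10^10 kg; r = 3190 mi = 5.134×10^6 m; G = 6.674×10^-11 N·m²/kg².
F = 0.002289 N  (the unit combination reduces to kg·m/s² = N)
0.002289 N × (1 mN / 0.001000 N) = 2.289 mN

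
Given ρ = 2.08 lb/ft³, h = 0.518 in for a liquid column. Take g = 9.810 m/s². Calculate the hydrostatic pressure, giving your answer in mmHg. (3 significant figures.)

Directly: P = ρgh.
ρ = 2.08 lb/ft³ = 33.32 kg/m³; h = 0.518 in = 0.01316 m; g = 9.810 m/s².
P = 4.300 Pa
4.300 Pa × (1 mmHg / 133.3 Pa) = 0.03226 mmHg

0.0323 mmHg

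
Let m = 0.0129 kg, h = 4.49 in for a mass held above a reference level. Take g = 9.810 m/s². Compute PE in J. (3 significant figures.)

0.0144 J

Directly: PE = mgh.
m = 0.0129 kg; h = 4.49 in = 0.1140 m; g = 9.810 m/s².
PE = 0.01443 J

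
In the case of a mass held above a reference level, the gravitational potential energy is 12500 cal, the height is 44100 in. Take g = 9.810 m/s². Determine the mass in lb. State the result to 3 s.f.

10.5 lb

Rearranging: m = PE/(g·h).
PE = 12500 cal = 52300 J; h = 44100 in = 1120 m; g = 9.810 m/s².
m = 4.759 kg
4.759 kg × (1 lb / 0.4536 kg) = 10.49 lb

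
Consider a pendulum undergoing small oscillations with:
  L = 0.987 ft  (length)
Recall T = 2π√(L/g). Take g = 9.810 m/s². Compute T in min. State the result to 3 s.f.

Directly: T = 2π√(L/g).
L = 0.987 ft = 0.3008 m; g = 9.810 m/s².
T = 1.100 s
1.100 s × (1 min / 60.00 s) = 0.01834 min

0.0183 min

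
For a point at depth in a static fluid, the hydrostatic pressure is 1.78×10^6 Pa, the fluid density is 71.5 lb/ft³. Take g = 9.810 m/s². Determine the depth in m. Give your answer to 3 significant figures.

158 m

Rearranging: h = P/(ρ·g).
P = 1.78×10^6 Pa; ρ = 71.5 lb/ft³ = 1145 kg/m³; g = 9.810 m/s².
h = 158.4 m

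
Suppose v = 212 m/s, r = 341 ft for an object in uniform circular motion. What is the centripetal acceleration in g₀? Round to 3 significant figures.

Directly: a = v²/r.
v = 212 m/s; r = 341 ft = 103.9 m.
a = 432.4 m/s²
432.4 m/s² × (1 g₀ / 9.807 m/s²) = 44.09 g₀

44.1 g₀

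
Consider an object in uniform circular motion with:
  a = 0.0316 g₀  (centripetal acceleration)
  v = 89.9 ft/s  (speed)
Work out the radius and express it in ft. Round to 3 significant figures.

Rearranging a = v²/r for r: r = v²/a.
a = 0.0316 g₀ = 0.3099 m/s²; v = 89.9 ft/s = 27.40 m/s.
r = 2423 m
2423 m × (1 ft / 0.3048 m) = 7949 ft

7950 ft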